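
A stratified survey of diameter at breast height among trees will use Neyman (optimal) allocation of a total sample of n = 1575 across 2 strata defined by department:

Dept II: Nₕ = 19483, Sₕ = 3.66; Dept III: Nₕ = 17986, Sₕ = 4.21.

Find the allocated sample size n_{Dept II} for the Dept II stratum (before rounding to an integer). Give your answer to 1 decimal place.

763.9

Neyman allocation: nₕ = n·NₕSₕ / Σⱼ NⱼSⱼ.
Σ NⱼSⱼ = 19483·3.66 + 17986·4.21 = 147028.84.
n_{Dept II} = 1575·19483·3.66 / 147028.84 = 763.9.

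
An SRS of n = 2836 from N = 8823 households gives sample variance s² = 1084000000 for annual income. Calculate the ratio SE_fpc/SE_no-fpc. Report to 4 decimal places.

0.8238

f = n/N = 2836/8823 = 0.32143262.
SE_no-fpc = √(s²/n) = 618.2463; SE_fpc = √((1−f)s²/n) = 509.28164.
Ratio = √(1−f) = 0.82375201.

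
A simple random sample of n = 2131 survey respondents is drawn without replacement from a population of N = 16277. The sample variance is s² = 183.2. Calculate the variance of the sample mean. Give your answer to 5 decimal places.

Under SRS without replacement, Var(ȳ) = (1 − f)·s²/n with f = n/N = 2131/16277 = 0.13092093.
Var(ȳ) = (1 − 0.13092093)·183.2/2131 = 0.86907907·0.085969029 = 0.074713883.

0.07471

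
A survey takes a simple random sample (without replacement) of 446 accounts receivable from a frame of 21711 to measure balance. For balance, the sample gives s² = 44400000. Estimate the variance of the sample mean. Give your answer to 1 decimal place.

Under SRS without replacement, Var(ȳ) = (1 − f)·s²/n with f = n/N = 446/21711 = 0.02054258.
Var(ȳ) = (1 − 0.02054258)·44400000/446 = 0.97945742·99551.57 = 97506.523.

97506.5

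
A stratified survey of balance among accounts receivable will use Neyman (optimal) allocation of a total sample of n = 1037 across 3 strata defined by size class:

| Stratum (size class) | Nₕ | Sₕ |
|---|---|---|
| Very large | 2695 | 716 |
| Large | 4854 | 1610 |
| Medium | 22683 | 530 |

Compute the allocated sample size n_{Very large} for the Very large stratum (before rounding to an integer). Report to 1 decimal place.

Neyman allocation: nₕ = n·NₕSₕ / Σⱼ NⱼSⱼ.
Σ NⱼSⱼ = 2695·716 + 4854·1610 + 22683·530 = 2.176655 × 10^7.
n_{Very large} = 1037·2695·716 / (2.176655 × 10^7) = 91.9.

91.9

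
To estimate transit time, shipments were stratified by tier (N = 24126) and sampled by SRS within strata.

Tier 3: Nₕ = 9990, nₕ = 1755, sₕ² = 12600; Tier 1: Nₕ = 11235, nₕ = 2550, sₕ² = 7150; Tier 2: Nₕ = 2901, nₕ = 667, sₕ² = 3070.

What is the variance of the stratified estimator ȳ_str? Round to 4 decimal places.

Var(ȳ_str) = Σₕ Wₕ²(1 − fₕ)sₕ²/nₕ with Wₕ = Nₕ/N, N = 24126.
Tier 3: Wₕ = 0.41407610; term = 0.41407610²·(1 − 0.17567568)·12600/1755 = 1.0147332.
Tier 1: Wₕ = 0.46568018; term = 0.46568018²·(1 − 0.22696929)·7150/2550 = 0.47004357.
Tier 2: Wₕ = 0.12024372; term = 0.12024372²·(1 − 0.22992072)·3070/667 = 0.051247513.
Sum = 1.5360243.

1.5360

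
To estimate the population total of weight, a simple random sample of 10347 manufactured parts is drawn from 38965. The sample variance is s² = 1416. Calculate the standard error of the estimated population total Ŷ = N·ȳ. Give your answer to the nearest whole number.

Var(Ŷ) = N²·Var(ȳ) = N²·(1 − n/N)·s²/n.
f = 10347/38965 = 0.26554600; Var(ȳ) = 0.73445400·1416/10347 = 0.10051096.
Var(Ŷ) = 38965² · 0.10051096 = 1.526029 × 10^8.
SE(Ŷ) = √(1.526029 × 10^8) = 12353.

12353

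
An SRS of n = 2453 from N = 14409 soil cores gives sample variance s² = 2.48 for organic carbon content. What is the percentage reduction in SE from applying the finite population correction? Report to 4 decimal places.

8.9089

f = n/N = 2453/14409 = 0.17024082.
SE_no-fpc = √(s²/n) = 0.031796335; SE_fpc = √((1−f)s²/n) = 0.028963637.
Ratio = √(1−f) = 0.91091118. Reduction = 100·(1 − 0.91091118) = 8.9089%.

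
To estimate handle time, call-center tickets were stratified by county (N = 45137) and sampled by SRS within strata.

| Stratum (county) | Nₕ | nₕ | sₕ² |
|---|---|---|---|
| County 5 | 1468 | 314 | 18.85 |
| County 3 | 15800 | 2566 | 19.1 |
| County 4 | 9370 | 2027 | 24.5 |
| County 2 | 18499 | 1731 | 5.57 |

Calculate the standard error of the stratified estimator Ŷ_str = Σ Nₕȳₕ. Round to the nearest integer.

Var(Ŷ_str) = Σₕ Nₕ²(1 − fₕ)sₕ²/nₕ.
County 5: 1468²·(1 − 314/1468)·18.85/314 = 101698.27.
County 3: 15800²·(1 − 2566/15800)·19.1/2566 = 1.5564133 × 10^6.
County 4: 9370²·(1 − 2027/9370)·24.5/2027 = 831621.01.
County 2: 18499²·(1 − 1731/18499)·5.57/1731 = 998131.23.
Sum = 3.4878638 × 10^6.
SE = √(3.4878638 × 10^6) = 1868.

1868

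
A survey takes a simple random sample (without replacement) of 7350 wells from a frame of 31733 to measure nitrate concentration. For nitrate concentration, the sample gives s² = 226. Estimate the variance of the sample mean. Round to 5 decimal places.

Under SRS without replacement, Var(ȳ) = (1 − f)·s²/n with f = n/N = 7350/31733 = 0.23162008.
Var(ȳ) = (1 − 0.23162008)·226/7350 = 0.76837992·0.030748299 = 0.023626376.

0.02363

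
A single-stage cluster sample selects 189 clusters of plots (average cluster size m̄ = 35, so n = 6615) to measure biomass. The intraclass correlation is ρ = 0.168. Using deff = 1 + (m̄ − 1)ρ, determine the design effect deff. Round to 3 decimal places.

deff = 1 + (35 − 1)·0.168 = 1 + 5.712 = 6.712.

6.712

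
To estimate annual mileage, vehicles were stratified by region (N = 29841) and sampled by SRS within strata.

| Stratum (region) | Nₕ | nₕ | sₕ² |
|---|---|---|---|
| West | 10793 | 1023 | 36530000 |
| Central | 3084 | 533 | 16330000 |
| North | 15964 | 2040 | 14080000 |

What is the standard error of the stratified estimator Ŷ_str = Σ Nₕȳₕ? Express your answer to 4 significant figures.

2.354 × 10^6

Var(Ŷ_str) = Σₕ Nₕ²(1 − fₕ)sₕ²/nₕ.
West: 10793²·(1 − 1023/10793)·36530000/1023 = 3.7653971 × 10^12.
Central: 3084²·(1 − 533/3084)·16330000/533 = 2.4103705 × 10^11.
North: 15964²·(1 − 2040/15964)·14080000/2040 = 1.5341867 × 10^12.
Sum = 5.5406209 × 10^12.
SE = √(5.5406209 × 10^12) = 2.354 × 10^6.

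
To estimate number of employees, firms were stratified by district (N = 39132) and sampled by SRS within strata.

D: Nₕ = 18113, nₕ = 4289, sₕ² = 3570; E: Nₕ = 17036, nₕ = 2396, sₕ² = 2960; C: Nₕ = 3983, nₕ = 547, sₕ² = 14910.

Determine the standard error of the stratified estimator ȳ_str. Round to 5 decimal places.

Var(ȳ_str) = Σₕ Wₕ²(1 − fₕ)sₕ²/nₕ with Wₕ = Nₕ/N, N = 39132.
D: Wₕ = 0.46286926; term = 0.46286926²·(1 − 0.23679125)·3570/4289 = 0.13610441.
E: Wₕ = 0.43534703; term = 0.43534703²·(1 − 0.14064334)·2960/2396 = 0.20120998.
C: Wₕ = 0.10178371; term = 0.10178371²·(1 − 0.13733367)·14910/547 = 0.24360696.
Sum = 0.58092135.
SE = √(0.58092135) = 0.76218.

0.76218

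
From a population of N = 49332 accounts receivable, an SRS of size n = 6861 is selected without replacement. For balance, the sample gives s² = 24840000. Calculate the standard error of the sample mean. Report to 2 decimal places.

55.83

Under SRS without replacement, Var(ȳ) = (1 − f)·s²/n with f = n/N = 6861/49332 = 0.13907808.
Var(ȳ) = (1 − 0.13907808)·24840000/6861 = 0.86092192·3620.4635 = 3116.9364.
SE(ȳ) = √(3116.9364) = 55.83.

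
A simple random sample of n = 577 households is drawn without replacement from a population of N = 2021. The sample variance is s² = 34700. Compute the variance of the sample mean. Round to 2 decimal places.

42.97

Under SRS without replacement, Var(ȳ) = (1 − f)·s²/n with f = n/N = 577/2021 = 0.28550223.
Var(ȳ) = (1 − 0.28550223)·34700/577 = 0.71449777·60.138648 = 42.96893.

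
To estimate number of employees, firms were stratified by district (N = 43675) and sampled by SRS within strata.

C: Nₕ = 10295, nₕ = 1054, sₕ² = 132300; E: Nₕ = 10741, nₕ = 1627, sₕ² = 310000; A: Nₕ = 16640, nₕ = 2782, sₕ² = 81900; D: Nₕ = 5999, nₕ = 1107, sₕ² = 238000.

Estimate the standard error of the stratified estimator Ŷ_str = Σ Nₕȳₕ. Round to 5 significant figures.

209030

Var(Ŷ_str) = Σₕ Nₕ²(1 − fₕ)sₕ²/nₕ.
C: 10295²·(1 − 1054/10295)·132300/1054 = 1.1941656 × 10^10.
E: 10741²·(1 − 1627/10741)·310000/1627 = 1.8652106 × 10^10.
A: 16640²·(1 − 2782/16640)·81900/2782 = 6.7886068 × 10^9.
D: 5999²·(1 − 1107/5999)·238000/1107 = 6.3094957 × 10^9.
Sum = 4.3691865 × 10^10.
SE = √(4.3691865 × 10^10) = 209030.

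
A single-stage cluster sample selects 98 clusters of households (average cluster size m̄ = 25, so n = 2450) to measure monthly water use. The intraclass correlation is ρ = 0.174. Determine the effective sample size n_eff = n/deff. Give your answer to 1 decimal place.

deff = 1 + (25 − 1)·0.174 = 1 + 4.176 = 5.176.
n_eff = 2450 / 5.176 = 473.3.

473.3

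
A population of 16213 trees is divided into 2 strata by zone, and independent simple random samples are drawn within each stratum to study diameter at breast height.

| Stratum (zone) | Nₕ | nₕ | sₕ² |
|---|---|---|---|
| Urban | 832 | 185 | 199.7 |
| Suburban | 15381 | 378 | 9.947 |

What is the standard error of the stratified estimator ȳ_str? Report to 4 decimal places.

0.1591

Var(ȳ_str) = Σₕ Wₕ²(1 − fₕ)sₕ²/nₕ with Wₕ = Nₕ/N, N = 16213.
Urban: Wₕ = 0.05131684; term = 0.05131684²·(1 − 0.22235577)·199.7/185 = 0.0022105848.
Suburban: Wₕ = 0.94868316; term = 0.94868316²·(1 − 0.02457578)·9.947/378 = 0.02310129.
Sum = 0.025311875.
SE = √(0.025311875) = 0.1591.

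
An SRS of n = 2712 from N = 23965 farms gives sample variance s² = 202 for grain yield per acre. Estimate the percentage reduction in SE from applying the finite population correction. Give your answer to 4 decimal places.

f = n/N = 2712/23965 = 0.11316503.
SE_no-fpc = √(s²/n) = 0.27291716; SE_fpc = √((1−f)s²/n) = 0.25701132.
Ratio = √(1−f) = 0.94171916. Reduction = 100·(1 − 0.94171916) = 5.8281%.

5.8281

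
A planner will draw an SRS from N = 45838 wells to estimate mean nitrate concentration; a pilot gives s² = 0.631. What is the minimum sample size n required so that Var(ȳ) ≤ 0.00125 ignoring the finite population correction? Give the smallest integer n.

Without fpc, n₀ = s²/D = 0.631/0.00125 = 504.8000.
Rounding up, n = 505.

505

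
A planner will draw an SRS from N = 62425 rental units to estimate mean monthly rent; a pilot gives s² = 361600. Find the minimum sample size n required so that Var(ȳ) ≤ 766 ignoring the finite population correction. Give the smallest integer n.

Without fpc, n₀ = s²/D = 361600/766 = 472.0627.
Rounding up, n = 473.

473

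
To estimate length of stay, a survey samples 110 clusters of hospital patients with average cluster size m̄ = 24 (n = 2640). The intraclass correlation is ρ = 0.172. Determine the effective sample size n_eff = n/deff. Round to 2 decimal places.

532.69

deff = 1 + (24 − 1)·0.172 = 1 + 3.956 = 4.956.
n_eff = 2640 / 4.956 = 532.69.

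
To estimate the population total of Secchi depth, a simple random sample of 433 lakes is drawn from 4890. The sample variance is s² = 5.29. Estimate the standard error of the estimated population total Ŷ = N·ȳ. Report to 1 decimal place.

Var(Ŷ) = N²·Var(ȳ) = N²·(1 − n/N)·s²/n.
f = 433/4890 = 0.08854806; Var(ȳ) = 0.91145194·5.29/433 = 0.01113529.
Var(Ŷ) = 4890² · 0.01113529 = 266268.17.
SE(Ŷ) = √(266268.17) = 516.0.

516.0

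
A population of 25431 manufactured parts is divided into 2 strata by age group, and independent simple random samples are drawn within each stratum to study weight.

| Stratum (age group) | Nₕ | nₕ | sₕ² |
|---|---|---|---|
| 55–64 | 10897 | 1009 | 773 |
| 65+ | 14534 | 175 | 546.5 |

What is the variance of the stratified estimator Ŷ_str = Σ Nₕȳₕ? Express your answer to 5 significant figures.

Var(Ŷ_str) = Σₕ Nₕ²(1 − fₕ)sₕ²/nₕ.
55–64: 10897²·(1 − 1009/10897)·773/1009 = 8.2547464 × 10^7.
65+: 14534²·(1 − 175/14534)·546.5/175 = 6.5172063 × 10^8.
Sum = 7.3426809 × 10^8.

7.3427 × 10^8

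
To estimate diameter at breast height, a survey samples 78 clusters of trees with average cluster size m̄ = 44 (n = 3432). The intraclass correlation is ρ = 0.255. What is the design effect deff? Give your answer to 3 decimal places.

11.965

deff = 1 + (44 − 1)·0.255 = 1 + 10.965 = 11.965.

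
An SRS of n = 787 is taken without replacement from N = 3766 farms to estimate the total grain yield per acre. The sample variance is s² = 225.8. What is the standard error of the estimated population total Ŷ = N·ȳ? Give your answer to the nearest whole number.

Var(Ŷ) = N²·Var(ȳ) = N²·(1 − n/N)·s²/n.
f = 787/3766 = 0.20897504; Var(ȳ) = 0.79102496·225.8/787 = 0.22695481.
Var(Ŷ) = 3766² · 0.22695481 = 3.2188447 × 10^6.
SE(Ŷ) = √(3.2188447 × 10^6) = 1794.

1794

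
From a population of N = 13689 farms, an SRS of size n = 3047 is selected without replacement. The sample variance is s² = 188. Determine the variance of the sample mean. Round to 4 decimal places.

0.0480

Under SRS without replacement, Var(ȳ) = (1 − f)·s²/n with f = n/N = 3047/13689 = 0.22258748.
Var(ȳ) = (1 − 0.22258748)·188/3047 = 0.77741252·0.061700033 = 0.047966378.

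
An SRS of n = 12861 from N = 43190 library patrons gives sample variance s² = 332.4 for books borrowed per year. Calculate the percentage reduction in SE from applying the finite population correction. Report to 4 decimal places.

f = n/N = 12861/43190 = 0.29777726.
SE_no-fpc = √(s²/n) = 0.1607656; SE_fpc = √((1−f)s²/n) = 0.13471954.
Ratio = √(1−f) = 0.83798731. Reduction = 100·(1 − 0.83798731) = 16.2013%.

16.2013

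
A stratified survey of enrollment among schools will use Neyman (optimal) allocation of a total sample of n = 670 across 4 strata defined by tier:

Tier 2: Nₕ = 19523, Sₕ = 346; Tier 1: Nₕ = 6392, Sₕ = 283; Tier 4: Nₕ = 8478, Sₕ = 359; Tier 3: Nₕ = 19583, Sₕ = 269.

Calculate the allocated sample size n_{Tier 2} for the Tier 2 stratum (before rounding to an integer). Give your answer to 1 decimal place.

268.2

Neyman allocation: nₕ = n·NₕSₕ / Σⱼ NⱼSⱼ.
Σ NⱼSⱼ = 19523·346 + 6392·283 + 8478·359 + 19583·269 = 1.6875323 × 10^7.
n_{Tier 2} = 670·19523·346 / (1.6875323 × 10^7) = 268.2.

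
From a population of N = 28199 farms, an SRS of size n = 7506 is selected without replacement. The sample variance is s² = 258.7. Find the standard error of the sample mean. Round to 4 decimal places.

Under SRS without replacement, Var(ȳ) = (1 − f)·s²/n with f = n/N = 7506/28199 = 0.26617965.
Var(ȳ) = (1 − 0.26617965)·258.7/7506 = 0.73382035·0.034465761 = 0.025291677.
SE(ȳ) = √(0.025291677) = 0.1590.

0.1590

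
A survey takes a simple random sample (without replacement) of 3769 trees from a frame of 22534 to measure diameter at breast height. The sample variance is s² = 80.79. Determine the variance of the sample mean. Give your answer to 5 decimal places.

Under SRS without replacement, Var(ȳ) = (1 − f)·s²/n with f = n/N = 3769/22534 = 0.16725837.
Var(ȳ) = (1 − 0.16725837)·80.79/3769 = 0.83274163·0.021435394 = 0.017850145.

0.01785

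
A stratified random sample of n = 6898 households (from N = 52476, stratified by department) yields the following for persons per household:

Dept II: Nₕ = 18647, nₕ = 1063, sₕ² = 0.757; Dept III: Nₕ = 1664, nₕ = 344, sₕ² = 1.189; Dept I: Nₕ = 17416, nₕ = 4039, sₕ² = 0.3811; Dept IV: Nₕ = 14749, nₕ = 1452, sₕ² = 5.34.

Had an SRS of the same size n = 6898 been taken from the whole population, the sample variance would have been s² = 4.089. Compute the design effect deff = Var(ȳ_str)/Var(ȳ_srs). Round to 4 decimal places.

Var(ȳ_str) = Σ Wₕ²(1−fₕ)sₕ²/nₕ with Wₕ = Nₕ/52476:
  Dept II: (18647/52476)²·(1−1063/18647)·0.757/1063 = 8.4794525 × 10^-5
  Dept III: (1664/52476)²·(1−344/1664)·1.189/344 = 2.7569521 × 10^-6
  Dept I: (17416/52476)²·(1−4039/17416)·0.3811/4039 = 7.9827181 × 10^-6
  Dept IV: (14749/52476)²·(1−1452/14749)·5.34/1452 = 2.6192047 × 10^-4
  → Var(ȳ_str) = 3.5745467 × 10^-4.
Var(ȳ_srs) = (1 − 6898/52476)·4.089/6898 = 5.1485918 × 10^-4.
deff = (3.5745467 × 10^-4) / (5.1485918 × 10^-4) = 0.6943.

0.6943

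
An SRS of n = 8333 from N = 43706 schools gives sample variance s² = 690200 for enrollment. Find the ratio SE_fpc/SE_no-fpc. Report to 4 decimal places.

f = n/N = 8333/43706 = 0.19066032.
SE_no-fpc = √(s²/n) = 9.1009512; SE_fpc = √((1−f)s²/n) = 8.1875168.
Ratio = √(1−f) = 0.89963308.

0.8996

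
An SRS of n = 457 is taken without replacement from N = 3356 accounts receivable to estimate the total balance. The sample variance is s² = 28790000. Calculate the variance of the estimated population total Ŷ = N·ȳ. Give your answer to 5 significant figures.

6.1291 × 10^11

Var(Ŷ) = N²·Var(ȳ) = N²·(1 − n/N)·s²/n.
f = 457/3356 = 0.13617402; Var(ȳ) = 0.86382598·28790000/457 = 54419.147.
Var(Ŷ) = 3356² · 54419.147 = 6.1290849 × 10^11.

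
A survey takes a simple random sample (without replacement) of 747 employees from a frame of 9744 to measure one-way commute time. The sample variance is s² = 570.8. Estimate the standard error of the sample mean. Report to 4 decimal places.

0.8400

Under SRS without replacement, Var(ȳ) = (1 − f)·s²/n with f = n/N = 747/9744 = 0.07666256.
Var(ȳ) = (1 − 0.07666256)·570.8/747 = 0.92333744·0.76412316 = 0.70554352.
SE(ȳ) = √(0.70554352) = 0.8400.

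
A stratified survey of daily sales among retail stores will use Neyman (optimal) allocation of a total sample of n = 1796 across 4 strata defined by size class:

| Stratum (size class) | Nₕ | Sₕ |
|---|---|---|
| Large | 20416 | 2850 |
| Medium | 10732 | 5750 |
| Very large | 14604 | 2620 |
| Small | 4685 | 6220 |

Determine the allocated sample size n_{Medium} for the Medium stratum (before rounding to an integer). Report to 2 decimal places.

Neyman allocation: nₕ = n·NₕSₕ / Σⱼ NⱼSⱼ.
Σ NⱼSⱼ = 20416·2850 + 10732·5750 + 14604·2620 + 4685·6220 = 1.8729778 × 10^8.
n_{Medium} = 1796·10732·5750 / (1.8729778 × 10^8) = 591.73.

591.73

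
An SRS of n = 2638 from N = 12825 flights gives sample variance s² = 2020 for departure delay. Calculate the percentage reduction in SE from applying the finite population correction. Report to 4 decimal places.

10.8760

f = n/N = 2638/12825 = 0.20569201.
SE_no-fpc = √(s²/n) = 0.87506092; SE_fpc = √((1−f)s²/n) = 0.77988893.
Ratio = √(1−f) = 0.89123958. Reduction = 100·(1 − 0.89123958) = 10.8760%.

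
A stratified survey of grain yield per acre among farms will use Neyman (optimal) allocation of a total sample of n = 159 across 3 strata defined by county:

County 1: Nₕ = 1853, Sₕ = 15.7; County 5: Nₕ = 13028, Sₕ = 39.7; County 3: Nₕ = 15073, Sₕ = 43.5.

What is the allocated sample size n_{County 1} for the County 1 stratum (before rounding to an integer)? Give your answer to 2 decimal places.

3.85

Neyman allocation: nₕ = n·NₕSₕ / Σⱼ NⱼSⱼ.
Σ NⱼSⱼ = 1853·15.7 + 13028·39.7 + 15073·43.5 = 1.2019792 × 10^6.
n_{County 1} = 159·1853·15.7 / (1.2019792 × 10^6) = 3.85.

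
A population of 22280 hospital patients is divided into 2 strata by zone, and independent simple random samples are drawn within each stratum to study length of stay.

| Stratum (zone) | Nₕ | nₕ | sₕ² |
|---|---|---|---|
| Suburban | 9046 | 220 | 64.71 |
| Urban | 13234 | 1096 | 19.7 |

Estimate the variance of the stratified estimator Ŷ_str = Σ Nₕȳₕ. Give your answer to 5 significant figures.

2.6371 × 10^7

Var(Ŷ_str) = Σₕ Nₕ²(1 − fₕ)sₕ²/nₕ.
Suburban: 9046²·(1 − 220/9046)·64.71/220 = 2.3483846 × 10^7.
Urban: 13234²·(1 − 1096/13234)·19.7/1096 = 2.8873135 × 10^6.
Sum = 2.637116 × 10^7.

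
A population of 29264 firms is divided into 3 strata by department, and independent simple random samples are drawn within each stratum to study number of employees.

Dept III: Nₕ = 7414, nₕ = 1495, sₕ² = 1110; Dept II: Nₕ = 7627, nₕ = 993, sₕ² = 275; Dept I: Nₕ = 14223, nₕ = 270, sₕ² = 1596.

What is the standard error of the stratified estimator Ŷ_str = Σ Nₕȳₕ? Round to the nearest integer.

34924

Var(Ŷ_str) = Σₕ Nₕ²(1 − fₕ)sₕ²/nₕ.
Dept III: 7414²·(1 − 1495/7414)·1110/1495 = 3.2582373 × 10^7.
Dept II: 7627²·(1 − 993/7627)·275/993 = 1.4012404 × 10^7.
Dept I: 14223²·(1 − 270/14223)·1596/270 = 1.1730808 × 10^9.
Sum = 1.2196756 × 10^9.
SE = √(1.2196756 × 10^9) = 34924.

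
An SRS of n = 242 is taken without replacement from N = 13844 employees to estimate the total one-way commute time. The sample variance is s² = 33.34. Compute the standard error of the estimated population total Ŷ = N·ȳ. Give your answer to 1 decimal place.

Var(Ŷ) = N²·Var(ȳ) = N²·(1 − n/N)·s²/n.
f = 242/13844 = 0.01748050; Var(ȳ) = 0.98251950·33.34/242 = 0.13536033.
Var(Ŷ) = 13844² · 0.13536033 = 2.5942665 × 10^7.
SE(Ŷ) = √(2.5942665 × 10^7) = 5093.4.

5093.4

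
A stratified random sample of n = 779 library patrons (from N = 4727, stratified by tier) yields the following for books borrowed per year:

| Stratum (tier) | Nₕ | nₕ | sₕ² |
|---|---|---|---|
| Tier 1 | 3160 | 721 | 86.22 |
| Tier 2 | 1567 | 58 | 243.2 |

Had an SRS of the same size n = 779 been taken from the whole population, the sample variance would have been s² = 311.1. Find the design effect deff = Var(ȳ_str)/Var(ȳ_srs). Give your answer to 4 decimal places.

Var(ȳ_str) = Σ Wₕ²(1−fₕ)sₕ²/nₕ with Wₕ = Nₕ/4727:
  Tier 1: (3160/4727)²·(1−721/3160)·86.22/721 = 0.041247766
  Tier 2: (1567/4727)²·(1−58/1567)·243.2/58 = 0.4437339
  → Var(ȳ_str) = 0.48498167.
Var(ȳ_srs) = (1 − 779/4727)·311.1/779 = 0.33354474.
deff = 0.48498167 / 0.33354474 = 1.4540.

1.4540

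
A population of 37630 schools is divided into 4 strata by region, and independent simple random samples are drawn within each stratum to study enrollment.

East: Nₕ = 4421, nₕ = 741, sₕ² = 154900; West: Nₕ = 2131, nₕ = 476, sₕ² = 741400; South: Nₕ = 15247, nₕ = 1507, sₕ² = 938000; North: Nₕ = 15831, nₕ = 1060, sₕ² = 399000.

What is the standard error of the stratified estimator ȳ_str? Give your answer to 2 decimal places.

Var(ȳ_str) = Σₕ Wₕ²(1 − fₕ)sₕ²/nₕ with Wₕ = Nₕ/N, N = 37630.
East: Wₕ = 0.11748605; term = 0.11748605²·(1 − 0.16760914)·154900/741 = 2.4017794.
West: Wₕ = 0.05663035; term = 0.05663035²·(1 − 0.22336931)·741400/476 = 3.8793471.
South: Wₕ = 0.40518204; term = 0.40518204²·(1 − 0.09883912)·938000/1507 = 92.085719.
North: Wₕ = 0.42070157; term = 0.42070157²·(1 − 0.06695724)·399000/1060 = 62.160835.
Sum = 160.52768.
SE = √(160.52768) = 12.67.

12.67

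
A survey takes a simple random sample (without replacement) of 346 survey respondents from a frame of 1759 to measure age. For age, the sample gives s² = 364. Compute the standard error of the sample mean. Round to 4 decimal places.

0.9193

Under SRS without replacement, Var(ȳ) = (1 − f)·s²/n with f = n/N = 346/1759 = 0.19670267.
Var(ȳ) = (1 − 0.19670267)·364/346 = 0.80329733·1.0520231 = 0.84508736.
SE(ȳ) = √(0.84508736) = 0.9193.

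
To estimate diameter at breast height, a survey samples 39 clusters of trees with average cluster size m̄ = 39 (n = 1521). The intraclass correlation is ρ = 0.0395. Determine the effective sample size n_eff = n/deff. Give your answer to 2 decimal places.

deff = 1 + (39 − 1)·0.0395 = 1 + 1.501 = 2.501.
n_eff = 1521 / 2.501 = 608.16.

608.16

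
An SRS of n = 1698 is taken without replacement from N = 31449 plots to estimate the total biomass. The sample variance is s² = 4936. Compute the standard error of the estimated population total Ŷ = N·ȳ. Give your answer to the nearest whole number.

52152

Var(Ŷ) = N²·Var(ȳ) = N²·(1 − n/N)·s²/n.
f = 1698/31449 = 0.05399218; Var(ȳ) = 0.94600782·4936/1698 = 2.7499968.
Var(Ŷ) = 31449² · 2.7499968 = 2.7198557 × 10^9.
SE(Ŷ) = √(2.7198557 × 10^9) = 52152.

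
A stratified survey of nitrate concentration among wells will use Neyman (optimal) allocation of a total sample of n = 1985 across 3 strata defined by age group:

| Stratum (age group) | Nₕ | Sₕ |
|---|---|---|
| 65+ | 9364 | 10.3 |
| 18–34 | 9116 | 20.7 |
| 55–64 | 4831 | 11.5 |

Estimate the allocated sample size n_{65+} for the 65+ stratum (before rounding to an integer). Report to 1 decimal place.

561.9

Neyman allocation: nₕ = n·NₕSₕ / Σⱼ NⱼSⱼ.
Σ NⱼSⱼ = 9364·10.3 + 9116·20.7 + 4831·11.5 = 340706.9.
n_{65+} = 1985·9364·10.3 / 340706.9 = 561.9.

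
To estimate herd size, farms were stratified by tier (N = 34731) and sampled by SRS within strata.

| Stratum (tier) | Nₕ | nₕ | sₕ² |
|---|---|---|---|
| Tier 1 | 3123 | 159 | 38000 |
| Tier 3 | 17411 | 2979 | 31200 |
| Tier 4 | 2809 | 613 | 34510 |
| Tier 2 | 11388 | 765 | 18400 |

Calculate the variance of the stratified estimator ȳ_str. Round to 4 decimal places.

6.7158

Var(ȳ_str) = Σₕ Wₕ²(1 − fₕ)sₕ²/nₕ with Wₕ = Nₕ/N, N = 34731.
Tier 1: Wₕ = 0.08991967; term = 0.08991967²·(1 − 0.05091258)·38000/159 = 1.8340116.
Tier 3: Wₕ = 0.50131007; term = 0.50131007²·(1 − 0.17109873)·31200/2979 = 2.1817237.
Tier 4: Wₕ = 0.08087875; term = 0.08087875²·(1 − 0.21822713)·34510/613 = 0.28789491.
Tier 2: Wₕ = 0.32789151; term = 0.32789151²·(1 − 0.06717597)·18400/765 = 2.4122174.
Sum = 6.7158476.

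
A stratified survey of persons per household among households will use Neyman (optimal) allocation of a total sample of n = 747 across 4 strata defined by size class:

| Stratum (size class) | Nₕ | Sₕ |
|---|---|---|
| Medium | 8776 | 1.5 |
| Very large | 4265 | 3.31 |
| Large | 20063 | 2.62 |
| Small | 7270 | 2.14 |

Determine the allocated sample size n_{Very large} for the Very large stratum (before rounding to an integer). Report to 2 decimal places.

Neyman allocation: nₕ = n·NₕSₕ / Σⱼ NⱼSⱼ.
Σ NⱼSⱼ = 8776·1.5 + 4265·3.31 + 20063·2.62 + 7270·2.14 = 95404.01.
n_{Very large} = 747·4265·3.31 / 95404.01 = 110.54.

110.54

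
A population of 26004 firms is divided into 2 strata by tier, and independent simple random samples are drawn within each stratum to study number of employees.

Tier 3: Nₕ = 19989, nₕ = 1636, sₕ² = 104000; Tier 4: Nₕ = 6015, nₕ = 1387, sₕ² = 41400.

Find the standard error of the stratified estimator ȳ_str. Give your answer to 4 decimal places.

5.9764

Var(ȳ_str) = Σₕ Wₕ²(1 − fₕ)sₕ²/nₕ with Wₕ = Nₕ/N, N = 26004.
Tier 3: Wₕ = 0.76868943; term = 0.76868943²·(1 − 0.08184501)·104000/1636 = 34.487988.
Tier 4: Wₕ = 0.23131057; term = 0.23131057²·(1 − 0.23059019)·41400/1387 = 1.2287755.
Sum = 35.716764.
SE = √(35.716764) = 5.9764.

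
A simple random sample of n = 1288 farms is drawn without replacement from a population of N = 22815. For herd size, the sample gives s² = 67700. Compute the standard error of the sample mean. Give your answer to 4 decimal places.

Under SRS without replacement, Var(ȳ) = (1 − f)·s²/n with f = n/N = 1288/22815 = 0.05645409.
Var(ȳ) = (1 − 0.05645409)·67700/1288 = 0.94354591·52.562112 = 49.594766.
SE(ȳ) = √(49.594766) = 7.0424.

7.0424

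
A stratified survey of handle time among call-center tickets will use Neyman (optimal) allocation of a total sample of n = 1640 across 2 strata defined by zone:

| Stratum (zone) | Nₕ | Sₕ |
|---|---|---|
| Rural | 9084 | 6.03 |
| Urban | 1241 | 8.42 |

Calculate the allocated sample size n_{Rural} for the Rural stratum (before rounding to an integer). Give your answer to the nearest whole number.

Neyman allocation: nₕ = n·NₕSₕ / Σⱼ NⱼSⱼ.
Σ NⱼSⱼ = 9084·6.03 + 1241·8.42 = 65225.74.
n_{Rural} = 1640·9084·6.03 / 65225.74 = 1377.

1377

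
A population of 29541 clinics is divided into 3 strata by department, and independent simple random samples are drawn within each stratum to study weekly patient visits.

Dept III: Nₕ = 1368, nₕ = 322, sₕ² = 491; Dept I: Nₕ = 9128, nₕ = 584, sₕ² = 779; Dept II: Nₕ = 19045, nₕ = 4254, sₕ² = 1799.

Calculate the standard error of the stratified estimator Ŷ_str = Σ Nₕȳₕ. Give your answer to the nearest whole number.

15011

Var(Ŷ_str) = Σₕ Nₕ²(1 − fₕ)sₕ²/nₕ.
Dept III: 1368²·(1 − 322/1368)·491/322 = 2.181943 × 10^6.
Dept I: 9128²·(1 − 584/9128)·779/584 = 1.0403069 × 10^8.
Dept II: 19045²·(1 − 4254/19045)·1799/4254 = 1.1912754 × 10^8.
Sum = 2.2534017 × 10^8.
SE = √(2.2534017 × 10^8) = 15011.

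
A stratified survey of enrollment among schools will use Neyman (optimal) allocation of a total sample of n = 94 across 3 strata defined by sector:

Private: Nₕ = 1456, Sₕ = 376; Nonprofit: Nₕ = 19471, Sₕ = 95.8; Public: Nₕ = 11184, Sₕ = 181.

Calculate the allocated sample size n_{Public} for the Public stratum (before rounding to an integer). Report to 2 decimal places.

Neyman allocation: nₕ = n·NₕSₕ / Σⱼ NⱼSⱼ.
Σ NⱼSⱼ = 1456·376 + 19471·95.8 + 11184·181 = 4.4370818 × 10^6.
n_{Public} = 94·11184·181 / (4.4370818 × 10^6) = 42.89.

42.89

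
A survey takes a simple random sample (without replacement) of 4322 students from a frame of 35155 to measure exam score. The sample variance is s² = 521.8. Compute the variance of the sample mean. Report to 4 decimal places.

0.1059

Under SRS without replacement, Var(ȳ) = (1 − f)·s²/n with f = n/N = 4322/35155 = 0.12294126.
Var(ȳ) = (1 − 0.12294126)·521.8/4322 = 0.87705874·0.12073114 = 0.1058883.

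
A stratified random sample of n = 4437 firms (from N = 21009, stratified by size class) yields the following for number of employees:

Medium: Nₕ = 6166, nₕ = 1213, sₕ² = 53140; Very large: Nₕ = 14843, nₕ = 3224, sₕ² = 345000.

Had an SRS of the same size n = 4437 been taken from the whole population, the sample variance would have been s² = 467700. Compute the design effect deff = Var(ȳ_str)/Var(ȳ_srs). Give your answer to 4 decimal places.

0.5393

Var(ȳ_str) = Σ Wₕ²(1−fₕ)sₕ²/nₕ with Wₕ = Nₕ/21009:
  Medium: (6166/21009)²·(1−1213/6166)·53140/1213 = 3.0312506
  Very large: (14843/21009)²·(1−3224/14843)·345000/3224 = 41.812269
  → Var(ȳ_str) = 44.84352.
Var(ȳ_srs) = (1 − 4437/21009)·467700/4437 = 83.147172.
deff = 44.84352 / 83.147172 = 0.5393.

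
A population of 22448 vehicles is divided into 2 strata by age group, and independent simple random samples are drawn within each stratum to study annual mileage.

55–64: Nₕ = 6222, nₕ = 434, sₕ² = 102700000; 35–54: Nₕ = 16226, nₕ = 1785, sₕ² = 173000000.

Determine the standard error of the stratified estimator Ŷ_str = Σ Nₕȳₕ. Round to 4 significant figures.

5.589 × 10^6

Var(Ŷ_str) = Σₕ Nₕ²(1 − fₕ)sₕ²/nₕ.
55–64: 6222²·(1 − 434/6222)·102700000/434 = 8.5219551 × 10^12.
35–54: 16226²·(1 − 1785/16226)·173000000/1785 = 2.2709973 × 10^13.
Sum = 3.1231928 × 10^13.
SE = √(3.1231928 × 10^13) = 5.589 × 10^6.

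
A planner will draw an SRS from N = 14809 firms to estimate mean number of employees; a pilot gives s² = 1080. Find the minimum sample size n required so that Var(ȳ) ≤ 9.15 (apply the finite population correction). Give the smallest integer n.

Without fpc, n₀ = s²/D = 1080/9.15 = 118.0328.
With fpc, (1 − n/N)·s²/n ≤ D requires n ≥ n₀/(1 + n₀/N) = 118.0328/(1 + 118.0328/14809) = 117.0995.
Rounding up, n = 118.

118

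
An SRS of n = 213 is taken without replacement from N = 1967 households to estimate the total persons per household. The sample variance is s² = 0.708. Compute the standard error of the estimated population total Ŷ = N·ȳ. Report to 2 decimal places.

107.09

Var(Ŷ) = N²·Var(ȳ) = N²·(1 − n/N)·s²/n.
f = 213/1967 = 0.10828673; Var(ȳ) = 0.89171327·0.708/213 = 0.0029640047.
Var(Ŷ) = 1967² · 0.0029640047 = 11467.998.
SE(Ŷ) = √(11467.998) = 107.09.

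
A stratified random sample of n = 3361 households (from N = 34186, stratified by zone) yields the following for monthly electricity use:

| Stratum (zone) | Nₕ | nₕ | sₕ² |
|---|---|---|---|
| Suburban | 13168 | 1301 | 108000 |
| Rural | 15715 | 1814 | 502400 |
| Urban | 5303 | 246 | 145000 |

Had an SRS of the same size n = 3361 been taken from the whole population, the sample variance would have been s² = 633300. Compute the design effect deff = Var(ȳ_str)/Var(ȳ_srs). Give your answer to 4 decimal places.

0.4496

Var(ȳ_str) = Σ Wₕ²(1−fₕ)sₕ²/nₕ with Wₕ = Nₕ/34186:
  Suburban: (13168/34186)²·(1−1301/13168)·108000/1301 = 11.099685
  Rural: (15715/34186)²·(1−1814/15715)·502400/1814 = 51.769766
  Urban: (5303/34186)²·(1−246/5303)·145000/246 = 13.525424
  → Var(ȳ_str) = 76.394875.
Var(ȳ_srs) = (1 − 3361/34186)·633300/3361 = 169.90094.
deff = 76.394875 / 169.90094 = 0.4496.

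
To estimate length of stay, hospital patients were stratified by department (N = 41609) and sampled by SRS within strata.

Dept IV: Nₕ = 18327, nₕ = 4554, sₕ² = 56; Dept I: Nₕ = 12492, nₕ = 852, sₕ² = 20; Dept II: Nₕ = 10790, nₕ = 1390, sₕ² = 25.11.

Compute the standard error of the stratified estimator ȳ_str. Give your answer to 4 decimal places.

0.0694

Var(ȳ_str) = Σₕ Wₕ²(1 − fₕ)sₕ²/nₕ with Wₕ = Nₕ/N, N = 41609.
Dept IV: Wₕ = 0.44045759; term = 0.44045759²·(1 − 0.24848584)·56/4554 = 0.0017928352.
Dept I: Wₕ = 0.30022351; term = 0.30022351²·(1 − 0.06820365)·20/852 = 0.0019715182.
Dept II: Wₕ = 0.25931890; term = 0.25931890²·(1 − 0.12882298)·25.11/1390 = 0.0010582948.
Sum = 0.0048226482.
SE = √(0.0048226482) = 0.0694.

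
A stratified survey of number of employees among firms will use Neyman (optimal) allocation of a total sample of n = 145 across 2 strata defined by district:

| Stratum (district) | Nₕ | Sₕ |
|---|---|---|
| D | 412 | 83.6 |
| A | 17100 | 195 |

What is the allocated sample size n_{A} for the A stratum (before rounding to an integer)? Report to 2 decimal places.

143.52

Neyman allocation: nₕ = n·NₕSₕ / Σⱼ NⱼSⱼ.
Σ NⱼSⱼ = 412·83.6 + 17100·195 = 3.3689432 × 10^6.
n_{A} = 145·17100·195 / (3.3689432 × 10^6) = 143.52.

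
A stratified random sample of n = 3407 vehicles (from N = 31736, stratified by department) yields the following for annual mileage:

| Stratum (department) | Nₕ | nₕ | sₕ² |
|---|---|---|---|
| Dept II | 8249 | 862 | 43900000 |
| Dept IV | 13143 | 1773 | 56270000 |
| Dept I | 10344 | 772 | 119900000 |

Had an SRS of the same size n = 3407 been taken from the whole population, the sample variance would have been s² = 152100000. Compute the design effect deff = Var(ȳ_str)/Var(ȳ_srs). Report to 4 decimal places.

Var(ȳ_str) = Σ Wₕ²(1−fₕ)sₕ²/nₕ with Wₕ = Nₕ/31736:
  Dept II: (8249/31736)²·(1−862/8249)·43900000/862 = 3081.217
  Dept IV: (13143/31736)²·(1−1773/13143)·56270000/1773 = 4708.8925
  Dept I: (10344/31736)²·(1−772/10344)·119900000/772 = 15268.231
  → Var(ȳ_str) = 23058.341.
Var(ȳ_srs) = (1 − 3407/31736)·152100000/3407 = 39850.717.
deff = 23058.341 / 39850.717 = 0.5786.

0.5786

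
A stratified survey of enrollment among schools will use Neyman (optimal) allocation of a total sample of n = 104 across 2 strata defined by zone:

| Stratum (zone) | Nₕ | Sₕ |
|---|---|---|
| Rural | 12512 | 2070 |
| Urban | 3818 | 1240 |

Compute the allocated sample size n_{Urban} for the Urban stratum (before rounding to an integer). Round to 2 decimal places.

16.07

Neyman allocation: nₕ = n·NₕSₕ / Σⱼ NⱼSⱼ.
Σ NⱼSⱼ = 12512·2070 + 3818·1240 = 3.063416 × 10^7.
n_{Urban} = 104·3818·1240 / (3.063416 × 10^7) = 16.07.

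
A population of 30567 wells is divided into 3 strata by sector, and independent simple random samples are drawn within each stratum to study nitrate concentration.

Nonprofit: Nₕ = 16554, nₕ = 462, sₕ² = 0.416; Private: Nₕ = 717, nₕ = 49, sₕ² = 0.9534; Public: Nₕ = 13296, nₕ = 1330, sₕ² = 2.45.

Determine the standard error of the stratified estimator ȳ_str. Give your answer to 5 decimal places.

Var(ȳ_str) = Σₕ Wₕ²(1 − fₕ)sₕ²/nₕ with Wₕ = Nₕ/N, N = 30567.
Nonprofit: Wₕ = 0.54156443; term = 0.54156443²·(1 − 0.02790866)·0.416/462 = 2.567194 × 10^-4.
Private: Wₕ = 0.02345667; term = 0.02345667²·(1 − 0.06834031)·0.9534/49 = 9.9739928 × 10^-6.
Public: Wₕ = 0.43497890; term = 0.43497890²·(1 − 0.10003008)·2.45/1330 = 3.1367421 × 10^-4.
Sum = 5.803676 × 10^-4.
SE = √(5.803676 × 10^-4) = 0.02409.

0.02409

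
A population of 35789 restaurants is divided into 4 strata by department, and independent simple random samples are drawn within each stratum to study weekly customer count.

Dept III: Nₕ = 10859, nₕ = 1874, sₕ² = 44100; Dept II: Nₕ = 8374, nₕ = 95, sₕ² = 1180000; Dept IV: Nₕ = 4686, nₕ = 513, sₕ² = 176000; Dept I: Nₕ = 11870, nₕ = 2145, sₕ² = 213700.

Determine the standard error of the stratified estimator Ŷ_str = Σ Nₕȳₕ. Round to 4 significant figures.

939000

Var(Ŷ_str) = Σₕ Nₕ²(1 − fₕ)sₕ²/nₕ.
Dept III: 10859²·(1 − 1874/10859)·44100/1874 = 2.2960266 × 10^9.
Dept II: 8374²·(1 − 95/8374)·1180000/95 = 8.6113103 × 10^11.
Dept IV: 4686²·(1 − 513/4686)·176000/513 = 6.7088174 × 10^9.
Dept I: 11870²·(1 − 2145/11870)·213700/2145 = 1.1500522 × 10^10.
Sum = 8.816364 × 10^11.
SE = √(8.816364 × 10^11) = 939000.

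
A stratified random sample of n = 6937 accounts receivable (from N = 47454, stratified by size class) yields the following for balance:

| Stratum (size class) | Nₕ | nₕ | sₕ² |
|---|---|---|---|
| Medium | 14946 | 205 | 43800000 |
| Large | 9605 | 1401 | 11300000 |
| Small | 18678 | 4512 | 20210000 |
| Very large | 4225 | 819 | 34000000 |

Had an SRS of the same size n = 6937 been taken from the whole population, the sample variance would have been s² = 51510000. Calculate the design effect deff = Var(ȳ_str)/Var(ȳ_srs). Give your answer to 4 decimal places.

3.4666

Var(ȳ_str) = Σ Wₕ²(1−fₕ)sₕ²/nₕ with Wₕ = Nₕ/47454:
  Medium: (14946/47454)²·(1−205/14946)·43800000/205 = 20903.862
  Large: (9605/47454)²·(1−1401/9605)·11300000/1401 = 282.23942
  Small: (18678/47454)²·(1−4512/18678)·20210000/4512 = 526.29492
  Very large: (4225/47454)²·(1−819/4225)·34000000/819 = 265.2899
  → Var(ȳ_str) = 21977.686.
Var(ȳ_srs) = (1 − 6937/47454)·51510000/6937 = 6339.9278.
deff = 21977.686 / 6339.9278 = 3.4666.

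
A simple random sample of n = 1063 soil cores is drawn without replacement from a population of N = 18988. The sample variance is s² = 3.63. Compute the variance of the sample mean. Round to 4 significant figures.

Under SRS without replacement, Var(ȳ) = (1 − f)·s²/n with f = n/N = 1063/18988 = 0.05598273.
Var(ȳ) = (1 − 0.05598273)·3.63/1063 = 0.94401727·0.0034148636 = 0.0032236902.

0.003224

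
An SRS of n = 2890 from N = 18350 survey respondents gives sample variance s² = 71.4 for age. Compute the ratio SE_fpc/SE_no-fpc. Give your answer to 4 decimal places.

0.9179

f = n/N = 2890/18350 = 0.15749319.
SE_no-fpc = √(s²/n) = 0.15718105; SE_fpc = √((1−f)s²/n) = 0.14427361.
Ratio = √(1−f) = 0.91788170.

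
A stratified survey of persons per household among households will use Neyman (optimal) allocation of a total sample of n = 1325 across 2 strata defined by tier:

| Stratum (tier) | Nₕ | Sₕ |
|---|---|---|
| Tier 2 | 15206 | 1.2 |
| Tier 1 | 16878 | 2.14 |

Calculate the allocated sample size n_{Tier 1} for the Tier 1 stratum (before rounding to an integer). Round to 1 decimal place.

880.3

Neyman allocation: nₕ = n·NₕSₕ / Σⱼ NⱼSⱼ.
Σ NⱼSⱼ = 15206·1.2 + 16878·2.14 = 54366.12.
n_{Tier 1} = 1325·16878·2.14 / 54366.12 = 880.3.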